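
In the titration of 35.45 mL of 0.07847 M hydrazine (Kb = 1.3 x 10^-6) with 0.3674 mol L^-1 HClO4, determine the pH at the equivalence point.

n(N2H4) = 0.07847 x 0.03545 = 0.002782 mol; V(HClO4) at equivalence = 0.002782/0.3674 = 0.007571 L.
At equivalence the base is fully converted to N2H5+; total volume = 0.04302 L, so [N2H5+] = 0.002782/0.04302 = 0.06466 M.
Ka(N2H5+) = Kw/Kb = 1.0e-14 / 1.3 x 10^-6 = 7.69e-9.
[H^+] = sqrt(Ka x [N2H5+]) = sqrt(7.69e-9 x 0.06466) = 2.23e-5 M.
pH = -log(2.23e-5) = 4.65.

4.65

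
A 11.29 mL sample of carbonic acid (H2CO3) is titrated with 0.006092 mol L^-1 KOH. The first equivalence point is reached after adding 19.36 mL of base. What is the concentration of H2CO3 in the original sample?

0.0104 M

n(KOH) = 0.006092 x 0.01936 = 0.0001179 mol.
At the first equivalence point, 1 mol OH^- react per mol H2CO3, so n(H2CO3) = 0.0001179 / 1 = 0.0001179 mol.
[H2CO3] = 0.0001179 / 0.01129 L = 0.0104 M.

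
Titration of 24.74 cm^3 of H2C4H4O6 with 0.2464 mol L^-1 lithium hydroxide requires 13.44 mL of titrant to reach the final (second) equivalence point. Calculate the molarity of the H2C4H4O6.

0.0669 M

n(LiOH) = 0.2464 x 0.01344 = 0.003312 mol.
At the final (second) equivalence point, 2 mol OH^- react per mol H2C4H4O6, so n(H2C4H4O6) = 0.003312 / 2 = 0.001656 mol.
[H2C4H4O6] = 0.001656 / 0.02474 L = 0.0669 M.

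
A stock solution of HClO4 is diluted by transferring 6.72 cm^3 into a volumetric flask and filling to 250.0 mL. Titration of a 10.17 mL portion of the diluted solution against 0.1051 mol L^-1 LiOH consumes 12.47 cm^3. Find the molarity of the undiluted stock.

n(LiOH) = 0.1051 x 0.01247 = 0.001311 mol.
n(HClO4) in the aliquot = 0.001311 mol.
[diluted HClO4] = 0.001311 / 0.01017 = 0.1289 M.
Dilution factor = 250.0/6.720 = 37.20, so [stock] = 0.1289 x 37.20 = 4.79 M.

4.79 M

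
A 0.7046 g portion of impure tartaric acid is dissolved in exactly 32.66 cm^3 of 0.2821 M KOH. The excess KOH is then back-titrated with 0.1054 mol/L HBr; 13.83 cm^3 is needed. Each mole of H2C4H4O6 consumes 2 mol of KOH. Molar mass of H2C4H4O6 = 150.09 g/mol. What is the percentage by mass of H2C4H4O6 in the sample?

82.6%

Total n(KOH) added = 0.2821 x 0.03266 = 0.009213 mol.
n(HBr) used = 0.1054 x 0.01383 = 0.001458 mol, which equals the excess n(KOH).
So n(KOH) consumed by the sample = 0.009213 - 0.001458 = 0.007756 mol.
n(H2C4H4O6) = 0.007756 / 2 = 0.003878 mol.
mass H2C4H4O6 = 0.003878 x 150.09 = 0.5820 g, so %H2C4H4O6 = 0.5820/0.7046 x 100 = 82.6%.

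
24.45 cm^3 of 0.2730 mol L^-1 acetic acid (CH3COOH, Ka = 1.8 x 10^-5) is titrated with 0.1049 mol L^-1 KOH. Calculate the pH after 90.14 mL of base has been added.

12.39

n(acid) = 0.2730 x 0.02445 = 0.006675 mol; n(KOH) added = 0.1049 x 0.09014 = 0.009456 mol.
Base is in excess by 0.009456 - 0.006675 = 0.002781 mol in a total volume of 0.1146 L.
[OH^-] = 0.002781/0.1146 = 0.02427 M, so pOH = 1.61 and pH = 14.00 - 1.61 = 12.39.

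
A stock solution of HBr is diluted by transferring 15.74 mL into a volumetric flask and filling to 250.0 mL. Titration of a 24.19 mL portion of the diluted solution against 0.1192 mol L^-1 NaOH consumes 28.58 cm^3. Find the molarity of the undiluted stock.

n(NaOH) = 0.1192 x 0.02858 = 0.003407 mol.
n(HBr) in the aliquot = 0.003407 mol.
[diluted HBr] = 0.003407 / 0.02419 = 0.1408 M.
Dilution factor = 250.0/15.74 = 15.88, so [stock] = 0.1408 x 15.88 = 2.24 M.

2.24 M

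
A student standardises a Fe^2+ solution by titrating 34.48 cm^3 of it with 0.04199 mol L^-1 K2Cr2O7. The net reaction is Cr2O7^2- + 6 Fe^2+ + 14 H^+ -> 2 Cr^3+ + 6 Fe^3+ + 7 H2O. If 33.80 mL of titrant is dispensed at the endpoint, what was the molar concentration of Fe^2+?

0.247 M

n(K2Cr2O7) = 0.04199 x 0.03380 = 0.001419 mol.
From the balanced equation, 1 mol K2Cr2O7 reacts with 6 mol Fe^2+, so n(Fe^2+) = 0.001419 x 6/1 = 0.008516 mol.
[Fe^2+] = 0.008516 / 0.03448 L = 0.247 M.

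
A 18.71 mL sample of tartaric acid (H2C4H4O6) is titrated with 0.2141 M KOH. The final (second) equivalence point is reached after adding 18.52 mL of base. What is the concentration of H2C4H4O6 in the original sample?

n(KOH) = 0.2141 x 0.01852 = 0.003965 mol.
At the final (second) equivalence point, 2 mol OH^- react per mol H2C4H4O6, so n(H2C4H4O6) = 0.003965 / 2 = 0.001983 mol.
[H2C4H4O6] = 0.001983 / 0.01871 L = 0.106 M.

0.106 M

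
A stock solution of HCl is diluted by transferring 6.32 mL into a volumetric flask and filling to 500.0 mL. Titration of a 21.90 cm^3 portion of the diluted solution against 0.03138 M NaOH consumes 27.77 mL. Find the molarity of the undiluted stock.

3.15 M

n(NaOH) = 0.03138 x 0.02777 = 0.0008714 mol.
n(HCl) in the aliquot = 0.0008714 mol.
[diluted HCl] = 0.0008714 / 0.02190 = 0.03979 M.
Dilution factor = 500.0/6.320 = 79.11, so [stock] = 0.03979 x 79.11 = 3.15 M.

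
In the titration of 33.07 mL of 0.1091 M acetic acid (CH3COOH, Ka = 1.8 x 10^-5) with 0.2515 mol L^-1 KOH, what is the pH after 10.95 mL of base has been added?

5.25

Initial n(CH3COOH) = 0.1091 x 0.03307 = 0.003608 mol.
n(KOH) added = 0.2515 x 0.01095 = 0.002754 mol, converting that many moles of CH3COOH to CH3COO-.
Remaining n(CH3COOH) = 0.0008540 mol; n(CH3COO-) = 0.002754 mol.
By Henderson-Hasselbalch, pH = pKa + log([A^-]/[HA]) = 4.74 + log(0.002754/0.0008540) = 4.74 + (+0.51) = 5.25.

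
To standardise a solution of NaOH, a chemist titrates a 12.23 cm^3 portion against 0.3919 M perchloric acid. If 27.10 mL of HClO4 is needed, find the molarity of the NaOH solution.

n(HClO4) delivered = 0.3919 x 0.02710 = 0.01062 mol.
For a 1:1 reaction, n(NaOH) = 0.01062 mol.
[NaOH] = 0.01062 mol / 0.01223 L = 0.868 M.

0.868 M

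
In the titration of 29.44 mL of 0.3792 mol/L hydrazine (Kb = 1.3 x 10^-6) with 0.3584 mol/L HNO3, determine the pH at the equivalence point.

4.42

n(N2H4) = 0.3792 x 0.02944 = 0.01116 mol; V(HNO3) at equivalence = 0.01116/0.3584 = 0.03115 L.
At equivalence the base is fully converted to N2H5+; total volume = 0.06059 L, so [N2H5+] = 0.01116/0.06059 = 0.1843 M.
Ka(N2H5+) = Kw/Kb = 1.0e-14 / 1.3 x 10^-6 = 7.69e-9.
[H^+] = sqrt(Ka x [N2H5+]) = sqrt(7.69e-9 x 0.1843) = 3.76e-5 M.
pH = -log(3.76e-5) = 4.42.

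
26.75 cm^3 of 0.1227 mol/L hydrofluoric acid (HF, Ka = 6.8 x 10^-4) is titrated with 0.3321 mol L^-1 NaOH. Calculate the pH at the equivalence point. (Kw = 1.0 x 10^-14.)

n(HF) = 0.1227 x 0.02675 = 0.003282 mol; V(NaOH) at equivalence = 0.003282/0.3321 = 0.009883 L.
At equivalence all the acid is converted to F-; total volume = 0.02675 + 0.009883 = 0.03663 L, so [F-] = 0.003282/0.03663 = 0.08960 M.
Kb = Kw/Ka = 1.0e-14 / 6.8 x 10^-4 = 1.47e-11.
[OH^-] = sqrt(Kb x [F-]) = sqrt(1.47e-11 x 0.08960) = 1.15e-6 M.
pOH = 5.94, so pH = 14.00 - 5.94 = 8.06.

8.06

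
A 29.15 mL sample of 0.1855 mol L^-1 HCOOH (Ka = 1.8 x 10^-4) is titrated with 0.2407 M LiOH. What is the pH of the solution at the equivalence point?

8.38

n(HCOOH) = 0.1855 x 0.02915 = 0.005407 mol; V(LiOH) at equivalence = 0.005407/0.2407 = 0.02246 L.
At equivalence all the acid is converted to HCOO-; total volume = 0.02915 + 0.02246 = 0.05161 L, so [HCOO-] = 0.005407/0.05161 = 0.1048 M.
Kb = Kw/Ka = 1.0e-14 / 1.8 x 10^-4 = 5.56e-11.
[OH^-] = sqrt(Kb x [HCOO-]) = sqrt(5.56e-11 x 0.1048) = 2.41e-6 M.
pOH = 5.62, so pH = 14.00 - 5.62 = 8.38.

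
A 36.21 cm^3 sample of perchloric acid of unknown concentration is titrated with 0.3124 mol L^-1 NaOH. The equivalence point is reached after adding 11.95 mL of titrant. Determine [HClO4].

0.103 M

n(NaOH) delivered = 0.3124 x 0.01195 = 0.003733 mol.
For a 1:1 reaction, n(HClO4) = 0.003733 mol.
[HClO4] = 0.003733 mol / 0.03621 L = 0.103 M.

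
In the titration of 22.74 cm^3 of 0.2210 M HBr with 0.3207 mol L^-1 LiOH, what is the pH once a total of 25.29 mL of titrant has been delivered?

n(acid) = 0.2210 x 0.02274 = 0.005026 mol; n(LiOH) added = 0.3207 x 0.02529 = 0.008111 mol.
Base is in excess by 0.008111 - 0.005026 = 0.003085 mol in a total volume of 0.04803 L.
[OH^-] = 0.003085/0.04803 = 0.06423 M, so pOH = 1.19 and pH = 14.00 - 1.19 = 12.81.

12.81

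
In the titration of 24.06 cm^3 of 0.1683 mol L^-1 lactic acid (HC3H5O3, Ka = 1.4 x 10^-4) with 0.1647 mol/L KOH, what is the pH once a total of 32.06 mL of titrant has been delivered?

n(acid) = 0.1683 x 0.02406 = 0.004049 mol; n(KOH) added = 0.1647 x 0.03206 = 0.005280 mol.
Base is in excess by 0.005280 - 0.004049 = 0.001231 mol in a total volume of 0.05612 L.
[OH^-] = 0.001231/0.05612 = 0.02193 M, so pOH = 1.66 and pH = 14.00 - 1.66 = 12.34.

12.34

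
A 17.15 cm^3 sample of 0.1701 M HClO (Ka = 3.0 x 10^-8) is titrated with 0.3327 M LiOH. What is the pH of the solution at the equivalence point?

10.29

n(HClO) = 0.1701 x 0.01715 = 0.002917 mol; V(LiOH) at equivalence = 0.002917/0.3327 = 0.008768 L.
At equivalence all the acid is converted to ClO-; total volume = 0.01715 + 0.008768 = 0.02592 L, so [ClO-] = 0.002917/0.02592 = 0.1126 M.
Kb = Kw/Ka = 1.0e-14 / 3.0 x 10^-8 = 3.33e-7.
[OH^-] = sqrt(Kb x [ClO-]) = sqrt(3.33e-7 x 0.1126) = 0.000194 M.
pOH = 3.71, so pH = 14.00 - 3.71 = 10.29.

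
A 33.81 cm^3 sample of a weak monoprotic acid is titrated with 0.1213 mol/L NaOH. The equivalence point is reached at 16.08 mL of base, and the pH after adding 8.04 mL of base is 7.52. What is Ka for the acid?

8.04 mL is half of the equivalence volume, so this is the half-equivalence point where [HA] = [A^-].
At half-equivalence pH = pKa, so pKa = 7.52.
Ka = 10^(-7.52) = 3.0 x 10^-8.

3.0 x 10^-8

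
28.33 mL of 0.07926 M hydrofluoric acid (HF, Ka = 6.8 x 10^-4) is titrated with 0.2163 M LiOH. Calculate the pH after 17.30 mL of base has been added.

n(acid) = 0.07926 x 0.02833 = 0.002245 mol; n(LiOH) added = 0.2163 x 0.01730 = 0.003742 mol.
Base is in excess by 0.003742 - 0.002245 = 0.001497 mol in a total volume of 0.04563 L.
[OH^-] = 0.001497/0.04563 = 0.03280 M, so pOH = 1.48 and pH = 14.00 - 1.48 = 12.52.

12.52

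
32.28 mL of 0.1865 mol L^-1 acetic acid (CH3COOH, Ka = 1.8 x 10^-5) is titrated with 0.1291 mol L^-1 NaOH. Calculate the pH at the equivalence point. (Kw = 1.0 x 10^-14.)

8.81

n(CH3COOH) = 0.1865 x 0.03228 = 0.006020 mol; V(NaOH) at equivalence = 0.006020/0.1291 = 0.04663 L.
At equivalence all the acid is converted to CH3COO-; total volume = 0.03228 + 0.04663 = 0.07891 L, so [CH3COO-] = 0.006020/0.07891 = 0.07629 M.
Kb = Kw/Ka = 1.0e-14 / 1.8 x 10^-5 = 5.56e-10.
[OH^-] = sqrt(Kb x [CH3COO-]) = sqrt(5.56e-10 x 0.07629) = 6.51e-6 M.
pOH = 5.19, so pH = 14.00 - 5.19 = 8.81.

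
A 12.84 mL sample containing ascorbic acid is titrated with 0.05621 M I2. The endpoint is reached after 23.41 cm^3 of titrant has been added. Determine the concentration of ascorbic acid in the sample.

n(I2) = 0.05621 x 0.02341 = 0.001316 mol.
From the balanced equation, 1 mol I2 reacts with 1 mol ascorbic acid, so n(ascorbic acid) = 0.001316 x 1/1 = 0.001316 mol.
[ascorbic acid] = 0.001316 / 0.01284 L = 0.102 M.

0.102 M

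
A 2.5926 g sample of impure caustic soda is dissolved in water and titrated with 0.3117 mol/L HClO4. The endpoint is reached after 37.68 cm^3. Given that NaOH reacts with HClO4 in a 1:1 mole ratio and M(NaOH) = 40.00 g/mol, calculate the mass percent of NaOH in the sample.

n(HClO4) = 0.3117 x 0.03768 = 0.01174 mol.
n(NaOH) = 0.01174 / 1 = 0.01174 mol.
mass of NaOH = 0.01174 x 40.00 = 0.4698 g.
% purity = 0.4698 / 2.5926 x 100 = 18.1%.

18.1%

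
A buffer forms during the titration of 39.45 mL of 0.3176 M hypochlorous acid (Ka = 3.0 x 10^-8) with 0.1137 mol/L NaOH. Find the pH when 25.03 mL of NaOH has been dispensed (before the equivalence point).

Initial n(HClO) = 0.3176 x 0.03945 = 0.01253 mol.
n(NaOH) added = 0.1137 x 0.02503 = 0.002846 mol, converting that many moles of HClO to ClO-.
Remaining n(HClO) = 0.009683 mol; n(ClO-) = 0.002846 mol.
By Henderson-Hasselbalch, pH = pKa + log([A^-]/[HA]) = 7.52 + log(0.002846/0.009683) = 7.52 + (-0.53) = 6.99.

6.99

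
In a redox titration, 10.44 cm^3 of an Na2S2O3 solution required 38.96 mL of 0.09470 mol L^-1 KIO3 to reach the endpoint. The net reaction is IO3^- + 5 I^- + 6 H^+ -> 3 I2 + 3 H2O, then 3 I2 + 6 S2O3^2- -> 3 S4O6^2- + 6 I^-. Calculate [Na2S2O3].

n(KIO3) = 0.09470 x 0.03896 = 0.003690 mol.
From the balanced equation, 1 mol KIO3 reacts with 6 mol Na2S2O3, so n(Na2S2O3) = 0.003690 x 6/1 = 0.02214 mol.
[Na2S2O3] = 0.02214 / 0.01044 L = 2.12 M.

2.12 M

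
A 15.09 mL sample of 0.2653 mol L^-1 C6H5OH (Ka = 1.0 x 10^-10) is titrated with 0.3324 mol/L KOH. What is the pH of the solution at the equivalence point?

n(C6H5OH) = 0.2653 x 0.01509 = 0.004003 mol; V(KOH) at equivalence = 0.004003/0.3324 = 0.01204 L.
At equivalence all the acid is converted to C6H5O-; total volume = 0.01509 + 0.01204 = 0.02713 L, so [C6H5O-] = 0.004003/0.02713 = 0.1475 M.
Kb = Kw/Ka = 1.0e-14 / 1.0 x 10^-10 = 0.000100.
[OH^-] = sqrt(Kb x [C6H5O-]) = sqrt(0.000100 x 0.1475) = 0.00384 M.
pOH = 2.42, so pH = 14.00 - 2.42 = 11.58.

11.58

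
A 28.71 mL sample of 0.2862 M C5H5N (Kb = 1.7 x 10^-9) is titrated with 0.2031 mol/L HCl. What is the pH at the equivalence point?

n(C5H5N) = 0.2862 x 0.02871 = 0.008217 mol; V(HCl) at equivalence = 0.008217/0.2031 = 0.04046 L.
At equivalence the base is fully converted to C5H5NH+; total volume = 0.06917 L, so [C5H5NH+] = 0.008217/0.06917 = 0.1188 M.
Ka(C5H5NH+) = Kw/Kb = 1.0e-14 / 1.7 x 10^-9 = 5.88e-6.
[H^+] = sqrt(Ka x [C5H5NH+]) = sqrt(5.88e-6 x 0.1188) = 0.000836 M.
pH = -log(0.000836) = 3.08.

3.08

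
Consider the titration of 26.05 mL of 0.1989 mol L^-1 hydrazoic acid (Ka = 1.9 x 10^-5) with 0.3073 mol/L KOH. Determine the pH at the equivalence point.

8.90

n(HN3) = 0.1989 x 0.02605 = 0.005181 mol; V(KOH) at equivalence = 0.005181/0.3073 = 0.01686 L.
At equivalence all the acid is converted to N3-; total volume = 0.02605 + 0.01686 = 0.04291 L, so [N3-] = 0.005181/0.04291 = 0.1207 M.
Kb = Kw/Ka = 1.0e-14 / 1.9 x 10^-5 = 5.26e-10.
[OH^-] = sqrt(Kb x [N3-]) = sqrt(5.26e-10 x 0.1207) = 7.97e-6 M.
pOH = 5.10, so pH = 14.00 - 5.10 = 8.90.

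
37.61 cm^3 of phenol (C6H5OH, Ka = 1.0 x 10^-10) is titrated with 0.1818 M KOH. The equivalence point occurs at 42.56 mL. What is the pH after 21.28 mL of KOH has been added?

10.00

21.28 mL is exactly half the equivalence volume (42.56/2), i.e. the half-equivalence point.
There, n(HA) = n(A^-), so pH = pKa = -log(1.0 x 10^-10) = 10.00.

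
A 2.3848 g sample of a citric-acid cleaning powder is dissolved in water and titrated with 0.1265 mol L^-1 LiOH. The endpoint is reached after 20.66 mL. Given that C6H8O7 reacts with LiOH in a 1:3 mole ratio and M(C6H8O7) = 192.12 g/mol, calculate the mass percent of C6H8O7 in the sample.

7.02%

n(LiOH) = 0.1265 x 0.02066 = 0.002613 mol.
n(C6H8O7) = 0.002613 / 3 = 0.0008712 mol.
mass of C6H8O7 = 0.0008712 x 192.12 = 0.1674 g.
% purity = 0.1674 / 2.3848 x 100 = 7.02%.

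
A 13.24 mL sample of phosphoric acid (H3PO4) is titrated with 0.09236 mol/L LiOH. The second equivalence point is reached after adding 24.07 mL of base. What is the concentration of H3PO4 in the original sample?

n(LiOH) = 0.09236 x 0.02407 = 0.002223 mol.
At the second equivalence point, 2 mol OH^- react per mol H3PO4, so n(H3PO4) = 0.002223 / 2 = 0.001112 mol.
[H3PO4] = 0.001112 / 0.01324 L = 0.0840 M.

0.0840 M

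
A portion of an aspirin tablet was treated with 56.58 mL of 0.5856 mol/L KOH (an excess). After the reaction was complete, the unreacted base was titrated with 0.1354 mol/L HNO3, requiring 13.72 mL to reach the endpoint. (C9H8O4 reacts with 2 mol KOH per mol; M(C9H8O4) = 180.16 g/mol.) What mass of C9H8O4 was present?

2.82 g

Total n(KOH) added = 0.5856 x 0.05658 = 0.03313 mol.
n(HNO3) used = 0.1354 x 0.01372 = 0.001858 mol, which equals the excess n(KOH).
So n(KOH) consumed by the sample = 0.03313 - 0.001858 = 0.03128 mol.
n(C9H8O4) = 0.03128 / 2 = 0.01564 mol.
mass = 0.01564 mol x 180.16 g/mol = 2.82 g.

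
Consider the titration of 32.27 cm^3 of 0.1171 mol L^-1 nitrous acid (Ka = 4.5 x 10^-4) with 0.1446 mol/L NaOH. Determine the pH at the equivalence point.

8.08

n(HNO2) = 0.1171 x 0.03227 = 0.003779 mol; V(NaOH) at equivalence = 0.003779/0.1446 = 0.02613 L.
At equivalence all the acid is converted to NO2-; total volume = 0.03227 + 0.02613 = 0.05840 L, so [NO2-] = 0.003779/0.05840 = 0.06470 M.
Kb = Kw/Ka = 1.0e-14 / 4.5 x 10^-4 = 2.22e-11.
[OH^-] = sqrt(Kb x [NO2-]) = sqrt(2.22e-11 x 0.06470) = 1.20e-6 M.
pOH = 5.92, so pH = 14.00 - 5.92 = 8.08.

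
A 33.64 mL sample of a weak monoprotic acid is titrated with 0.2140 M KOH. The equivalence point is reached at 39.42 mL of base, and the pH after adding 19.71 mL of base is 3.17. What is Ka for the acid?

6.8 x 10^-4

19.71 mL is half of the equivalence volume, so this is the half-equivalence point where [HA] = [A^-].
At half-equivalence pH = pKa, so pKa = 3.17.
Ka = 10^(-3.17) = 6.8 x 10^-4.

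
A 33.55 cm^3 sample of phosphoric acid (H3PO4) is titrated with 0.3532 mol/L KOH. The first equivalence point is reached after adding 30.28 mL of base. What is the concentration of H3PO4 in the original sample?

0.319 M

n(KOH) = 0.3532 x 0.03028 = 0.01069 mol.
At the first equivalence point, 1 mol OH^- react per mol H3PO4, so n(H3PO4) = 0.01069 / 1 = 0.01069 mol.
[H3PO4] = 0.01069 / 0.03355 L = 0.319 M.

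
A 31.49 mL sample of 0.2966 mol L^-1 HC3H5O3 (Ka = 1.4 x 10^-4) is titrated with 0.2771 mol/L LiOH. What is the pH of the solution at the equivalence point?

8.50

n(HC3H5O3) = 0.2966 x 0.03149 = 0.009340 mol; V(LiOH) at equivalence = 0.009340/0.2771 = 0.03371 L.
At equivalence all the acid is converted to C3H5O3-; total volume = 0.03149 + 0.03371 = 0.06520 L, so [C3H5O3-] = 0.009340/0.06520 = 0.1433 M.
Kb = Kw/Ka = 1.0e-14 / 1.4 x 10^-4 = 7.14e-11.
[OH^-] = sqrt(Kb x [C3H5O3-]) = sqrt(7.14e-11 x 0.1433) = 3.20e-6 M.
pOH = 5.50, so pH = 14.00 - 5.50 = 8.50.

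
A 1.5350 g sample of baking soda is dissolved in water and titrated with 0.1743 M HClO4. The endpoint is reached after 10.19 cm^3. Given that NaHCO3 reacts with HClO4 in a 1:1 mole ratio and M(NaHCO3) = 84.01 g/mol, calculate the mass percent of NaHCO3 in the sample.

9.72%

n(HClO4) = 0.1743 x 0.01019 = 0.001776 mol.
n(NaHCO3) = 0.001776 / 1 = 0.001776 mol.
mass of NaHCO3 = 0.001776 x 84.01 = 0.1492 g.
% purity = 0.1492 / 1.5350 x 100 = 9.72%.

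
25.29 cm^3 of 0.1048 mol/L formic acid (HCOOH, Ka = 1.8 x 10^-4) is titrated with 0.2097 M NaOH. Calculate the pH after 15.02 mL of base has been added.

12.09

n(acid) = 0.1048 x 0.02529 = 0.002650 mol; n(NaOH) added = 0.2097 x 0.01502 = 0.003150 mol.
Base is in excess by 0.003150 - 0.002650 = 0.0004993 mol in a total volume of 0.04031 L.
[OH^-] = 0.0004993/0.04031 = 0.01239 M, so pOH = 1.91 and pH = 14.00 - 1.91 = 12.09.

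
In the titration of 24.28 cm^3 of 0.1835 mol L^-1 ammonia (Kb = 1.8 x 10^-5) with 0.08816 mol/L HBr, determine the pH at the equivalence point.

5.24

n(NH3) = 0.1835 x 0.02428 = 0.004455 mol; V(HBr) at equivalence = 0.004455/0.08816 = 0.05054 L.
At equivalence the base is fully converted to NH4+; total volume = 0.07482 L, so [NH4+] = 0.004455/0.07482 = 0.05955 M.
Ka(NH4+) = Kw/Kb = 1.0e-14 / 1.8 x 10^-5 = 5.56e-10.
[H^+] = sqrt(Ka x [NH4+]) = sqrt(5.56e-10 x 0.05955) = 5.75e-6 M.
pH = -log(5.75e-6) = 5.24.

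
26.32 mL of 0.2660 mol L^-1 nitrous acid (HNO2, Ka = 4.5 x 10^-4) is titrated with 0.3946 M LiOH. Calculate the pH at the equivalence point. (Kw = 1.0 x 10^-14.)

n(HNO2) = 0.2660 x 0.02632 = 0.007001 mol; V(LiOH) at equivalence = 0.007001/0.3946 = 0.01774 L.
At equivalence all the acid is converted to NO2-; total volume = 0.02632 + 0.01774 = 0.04406 L, so [NO2-] = 0.007001/0.04406 = 0.1589 M.
Kb = Kw/Ka = 1.0e-14 / 4.5 x 10^-4 = 2.22e-11.
[OH^-] = sqrt(Kb x [NO2-]) = sqrt(2.22e-11 x 0.1589) = 1.88e-6 M.
pOH = 5.73, so pH = 14.00 - 5.73 = 8.27.

8.27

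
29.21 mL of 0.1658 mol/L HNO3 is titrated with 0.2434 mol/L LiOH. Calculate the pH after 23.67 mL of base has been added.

n(acid) = 0.1658 x 0.02921 = 0.004843 mol; n(LiOH) added = 0.2434 x 0.02367 = 0.005761 mol.
Base is in excess by 0.005761 - 0.004843 = 0.0009183 mol in a total volume of 0.05288 L.
[OH^-] = 0.0009183/0.05288 = 0.01736 M, so pOH = 1.76 and pH = 14.00 - 1.76 = 12.24.

12.24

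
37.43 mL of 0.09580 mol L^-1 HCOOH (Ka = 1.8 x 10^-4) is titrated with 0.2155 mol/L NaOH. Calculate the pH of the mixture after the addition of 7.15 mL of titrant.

3.62

Initial n(HCOOH) = 0.09580 x 0.03743 = 0.003586 mol.
n(NaOH) added = 0.2155 x 0.007150 = 0.001541 mol, converting that many moles of HCOOH to HCOO-.
Remaining n(HCOOH) = 0.002045 mol; n(HCOO-) = 0.001541 mol.
By Henderson-Hasselbalch, pH = pKa + log([A^-]/[HA]) = 3.74 + log(0.001541/0.002045) = 3.74 + (-0.12) = 3.62.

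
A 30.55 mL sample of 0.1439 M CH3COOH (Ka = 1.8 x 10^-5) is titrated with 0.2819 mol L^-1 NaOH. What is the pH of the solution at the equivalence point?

8.86

n(CH3COOH) = 0.1439 x 0.03055 = 0.004396 mol; V(NaOH) at equivalence = 0.004396/0.2819 = 0.01559 L.
At equivalence all the acid is converted to CH3COO-; total volume = 0.03055 + 0.01559 = 0.04614 L, so [CH3COO-] = 0.004396/0.04614 = 0.09527 M.
Kb = Kw/Ka = 1.0e-14 / 1.8 x 10^-5 = 5.56e-10.
[OH^-] = sqrt(Kb x [CH3COO-]) = sqrt(5.56e-10 x 0.09527) = 7.28e-6 M.
pOH = 5.14, so pH = 14.00 - 5.14 = 8.86.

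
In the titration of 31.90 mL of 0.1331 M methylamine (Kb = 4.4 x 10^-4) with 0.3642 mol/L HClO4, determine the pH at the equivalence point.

5.83

n(CH3NH2) = 0.1331 x 0.03190 = 0.004246 mol; V(HClO4) at equivalence = 0.004246/0.3642 = 0.01166 L.
At equivalence the base is fully converted to CH3NH3+; total volume = 0.04356 L, so [CH3NH3+] = 0.004246/0.04356 = 0.09748 M.
Ka(CH3NH3+) = Kw/Kb = 1.0e-14 / 4.4 x 10^-4 = 2.27e-11.
[H^+] = sqrt(Ka x [CH3NH3+]) = sqrt(2.27e-11 x 0.09748) = 1.49e-6 M.
pH = -log(1.49e-6) = 5.83.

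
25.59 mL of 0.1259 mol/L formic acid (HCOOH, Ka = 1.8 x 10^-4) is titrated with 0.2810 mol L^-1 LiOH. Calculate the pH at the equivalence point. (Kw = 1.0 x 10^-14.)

8.34

n(HCOOH) = 0.1259 x 0.02559 = 0.003222 mol; V(LiOH) at equivalence = 0.003222/0.2810 = 0.01147 L.
At equivalence all the acid is converted to HCOO-; total volume = 0.02559 + 0.01147 = 0.03706 L, so [HCOO-] = 0.003222/0.03706 = 0.08694 M.
Kb = Kw/Ka = 1.0e-14 / 1.8 x 10^-4 = 5.56e-11.
[OH^-] = sqrt(Kb x [HCOO-]) = sqrt(5.56e-11 x 0.08694) = 2.20e-6 M.
pOH = 5.66, so pH = 14.00 - 5.66 = 8.34.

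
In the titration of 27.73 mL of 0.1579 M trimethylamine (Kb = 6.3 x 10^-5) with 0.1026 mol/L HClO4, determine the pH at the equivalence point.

n((CH3)3N) = 0.1579 x 0.02773 = 0.004379 mol; V(HClO4) at equivalence = 0.004379/0.1026 = 0.04268 L.
At equivalence the base is fully converted to (CH3)3NH+; total volume = 0.07041 L, so [(CH3)3NH+] = 0.004379/0.07041 = 0.06219 M.
Ka((CH3)3NH+) = Kw/Kb = 1.0e-14 / 6.3 x 10^-5 = 1.59e-10.
[H^+] = sqrt(Ka x [(CH3)3NH+]) = sqrt(1.59e-10 x 0.06219) = 3.14e-6 M.
pH = -log(3.14e-6) = 5.50.

5.50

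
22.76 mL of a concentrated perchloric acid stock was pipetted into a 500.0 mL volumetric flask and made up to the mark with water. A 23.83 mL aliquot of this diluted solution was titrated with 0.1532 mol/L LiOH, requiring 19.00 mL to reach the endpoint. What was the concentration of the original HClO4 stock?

n(LiOH) = 0.1532 x 0.01900 = 0.002911 mol.
n(HClO4) in the aliquot = 0.002911 mol.
[diluted HClO4] = 0.002911 / 0.02383 = 0.1221 M.
Dilution factor = 500.0/22.76 = 21.97, so [stock] = 0.1221 x 21.97 = 2.68 M.

2.68 M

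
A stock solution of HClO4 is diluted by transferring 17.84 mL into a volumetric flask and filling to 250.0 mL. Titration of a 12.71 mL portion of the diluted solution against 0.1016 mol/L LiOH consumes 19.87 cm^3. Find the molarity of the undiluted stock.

2.23 M

n(LiOH) = 0.1016 x 0.01987 = 0.002019 mol.
n(HClO4) in the aliquot = 0.002019 mol.
[diluted HClO4] = 0.002019 / 0.01271 = 0.1588 M.
Dilution factor = 250.0/17.84 = 14.01, so [stock] = 0.1588 x 14.01 = 2.23 M.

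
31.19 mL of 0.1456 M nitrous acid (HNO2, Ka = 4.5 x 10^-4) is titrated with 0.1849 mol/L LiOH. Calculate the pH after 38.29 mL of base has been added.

n(acid) = 0.1456 x 0.03119 = 0.004541 mol; n(LiOH) added = 0.1849 x 0.03829 = 0.007080 mol.
Base is in excess by 0.007080 - 0.004541 = 0.002539 mol in a total volume of 0.06948 L.
[OH^-] = 0.002539/0.06948 = 0.03654 M, so pOH = 1.44 and pH = 14.00 - 1.44 = 12.56.

12.56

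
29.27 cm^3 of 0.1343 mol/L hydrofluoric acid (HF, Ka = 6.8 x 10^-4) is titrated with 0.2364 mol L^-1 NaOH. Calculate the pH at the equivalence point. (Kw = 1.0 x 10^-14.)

n(HF) = 0.1343 x 0.02927 = 0.003931 mol; V(NaOH) at equivalence = 0.003931/0.2364 = 0.01663 L.
At equivalence all the acid is converted to F-; total volume = 0.02927 + 0.01663 = 0.04590 L, so [F-] = 0.003931/0.04590 = 0.08564 M.
Kb = Kw/Ka = 1.0e-14 / 6.8 x 10^-4 = 1.47e-11.
[OH^-] = sqrt(Kb x [F-]) = sqrt(1.47e-11 x 0.08564) = 1.12e-6 M.
pOH = 5.95, so pH = 14.00 - 5.95 = 8.05.

8.05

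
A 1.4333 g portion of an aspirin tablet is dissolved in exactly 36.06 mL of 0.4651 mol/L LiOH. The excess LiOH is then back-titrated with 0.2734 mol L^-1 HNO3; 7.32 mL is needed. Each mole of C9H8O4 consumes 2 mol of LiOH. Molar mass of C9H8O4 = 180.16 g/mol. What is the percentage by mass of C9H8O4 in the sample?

Total n(LiOH) added = 0.4651 x 0.03606 = 0.01677 mol.
n(HNO3) used = 0.2734 x 0.007320 = 0.002001 mol, which equals the excess n(LiOH).
So n(LiOH) consumed by the sample = 0.01677 - 0.002001 = 0.01477 mol.
n(C9H8O4) = 0.01477 / 2 = 0.007385 mol.
mass C9H8O4 = 0.007385 x 180.16 = 1.331 g, so %C9H8O4 = 1.331/1.4333 x 100 = 92.8%.

92.8%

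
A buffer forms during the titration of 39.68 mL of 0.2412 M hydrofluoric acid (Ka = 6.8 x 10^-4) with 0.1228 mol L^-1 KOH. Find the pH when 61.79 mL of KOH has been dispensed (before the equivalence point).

Initial n(HF) = 0.2412 x 0.03968 = 0.009571 mol.
n(KOH) added = 0.1228 x 0.06179 = 0.007588 mol, converting that many moles of HF to F-.
Remaining n(HF) = 0.001983 mol; n(F-) = 0.007588 mol.
By Henderson-Hasselbalch, pH = pKa + log([A^-]/[HA]) = 3.17 + log(0.007588/0.001983) = 3.17 + (+0.58) = 3.75.

3.75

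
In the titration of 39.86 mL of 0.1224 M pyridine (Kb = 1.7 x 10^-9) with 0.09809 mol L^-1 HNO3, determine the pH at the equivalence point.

n(C5H5N) = 0.1224 x 0.03986 = 0.004879 mol; V(HNO3) at equivalence = 0.004879/0.09809 = 0.04974 L.
At equivalence the base is fully converted to C5H5NH+; total volume = 0.08960 L, so [C5H5NH+] = 0.004879/0.08960 = 0.05445 M.
Ka(C5H5NH+) = Kw/Kb = 1.0e-14 / 1.7 x 10^-9 = 5.88e-6.
[H^+] = sqrt(Ka x [C5H5NH+]) = sqrt(5.88e-6 x 0.05445) = 0.000566 M.
pH = -log(0.000566) = 3.25.

3.25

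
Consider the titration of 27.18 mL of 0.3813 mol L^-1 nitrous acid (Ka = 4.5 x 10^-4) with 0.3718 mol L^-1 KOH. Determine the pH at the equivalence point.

n(HNO2) = 0.3813 x 0.02718 = 0.01036 mol; V(KOH) at equivalence = 0.01036/0.3718 = 0.02787 L.
At equivalence all the acid is converted to NO2-; total volume = 0.02718 + 0.02787 = 0.05505 L, so [NO2-] = 0.01036/0.05505 = 0.1882 M.
Kb = Kw/Ka = 1.0e-14 / 4.5 x 10^-4 = 2.22e-11.
[OH^-] = sqrt(Kb x [NO2-]) = sqrt(2.22e-11 x 0.1882) = 2.05e-6 M.
pOH = 5.69, so pH = 14.00 - 5.69 = 8.31.

8.31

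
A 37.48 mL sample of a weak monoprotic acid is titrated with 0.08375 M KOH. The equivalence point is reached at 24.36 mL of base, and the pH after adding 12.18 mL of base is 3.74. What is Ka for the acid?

1.8 x 10^-4

12.18 mL is half of the equivalence volume, so this is the half-equivalence point where [HA] = [A^-].
At half-equivalence pH = pKa, so pKa = 3.74.
Ka = 10^(-3.74) = 1.8 x 10^-4.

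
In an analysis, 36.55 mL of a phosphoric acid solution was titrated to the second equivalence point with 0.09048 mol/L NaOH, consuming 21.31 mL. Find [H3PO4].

0.0264 M

n(NaOH) = 0.09048 x 0.02131 = 0.001928 mol.
At the second equivalence point, 2 mol OH^- react per mol H3PO4, so n(H3PO4) = 0.001928 / 2 = 0.0009641 mol.
[H3PO4] = 0.0009641 / 0.03655 L = 0.0264 M.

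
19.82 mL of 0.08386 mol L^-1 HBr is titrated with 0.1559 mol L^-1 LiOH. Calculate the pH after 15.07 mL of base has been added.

n(acid) = 0.08386 x 0.01982 = 0.001662 mol; n(LiOH) added = 0.1559 x 0.01507 = 0.002349 mol.
Base is in excess by 0.002349 - 0.001662 = 0.0006873 mol in a total volume of 0.03489 L.
[OH^-] = 0.0006873/0.03489 = 0.01970 M, so pOH = 1.71 and pH = 14.00 - 1.71 = 12.29.

12.29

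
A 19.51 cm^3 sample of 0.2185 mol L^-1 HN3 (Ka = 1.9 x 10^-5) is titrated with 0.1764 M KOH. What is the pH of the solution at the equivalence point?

n(HN3) = 0.2185 x 0.01951 = 0.004263 mol; V(KOH) at equivalence = 0.004263/0.1764 = 0.02417 L.
At equivalence all the acid is converted to N3-; total volume = 0.01951 + 0.02417 = 0.04368 L, so [N3-] = 0.004263/0.04368 = 0.09760 M.
Kb = Kw/Ka = 1.0e-14 / 1.9 x 10^-5 = 5.26e-10.
[OH^-] = sqrt(Kb x [N3-]) = sqrt(5.26e-10 x 0.09760) = 7.17e-6 M.
pOH = 5.14, so pH = 14.00 - 5.14 = 8.86.

8.86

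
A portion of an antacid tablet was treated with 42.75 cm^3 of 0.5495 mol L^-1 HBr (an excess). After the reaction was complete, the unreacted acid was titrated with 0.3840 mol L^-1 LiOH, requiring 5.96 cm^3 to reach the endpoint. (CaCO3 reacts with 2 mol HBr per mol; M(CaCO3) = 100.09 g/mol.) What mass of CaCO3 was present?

1.06 g

Total n(HBr) added = 0.5495 x 0.04275 = 0.02349 mol.
n(LiOH) used = 0.3840 x 0.005960 = 0.002289 mol, which equals the excess n(HBr).
So n(HBr) consumed by the sample = 0.02349 - 0.002289 = 0.02120 mol.
n(CaCO3) = 0.02120 / 2 = 0.01060 mol.
mass = 0.01060 mol x 100.09 g/mol = 1.06 g.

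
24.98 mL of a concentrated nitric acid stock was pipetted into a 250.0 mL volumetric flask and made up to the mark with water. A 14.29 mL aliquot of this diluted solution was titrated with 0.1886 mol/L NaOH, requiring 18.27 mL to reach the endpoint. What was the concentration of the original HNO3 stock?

n(NaOH) = 0.1886 x 0.01827 = 0.003446 mol.
n(HNO3) in the aliquot = 0.003446 mol.
[diluted HNO3] = 0.003446 / 0.01429 = 0.2411 M.
Dilution factor = 250.0/24.98 = 10.01, so [stock] = 0.2411 x 10.01 = 2.41 M.

2.41 M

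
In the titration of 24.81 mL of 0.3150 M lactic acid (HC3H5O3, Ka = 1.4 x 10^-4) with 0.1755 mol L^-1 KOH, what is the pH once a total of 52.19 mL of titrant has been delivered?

n(acid) = 0.3150 x 0.02481 = 0.007815 mol; n(KOH) added = 0.1755 x 0.05219 = 0.009159 mol.
Base is in excess by 0.009159 - 0.007815 = 0.001344 mol in a total volume of 0.07700 L.
[OH^-] = 0.001344/0.07700 = 0.01746 M, so pOH = 1.76 and pH = 14.00 - 1.76 = 12.24.

12.24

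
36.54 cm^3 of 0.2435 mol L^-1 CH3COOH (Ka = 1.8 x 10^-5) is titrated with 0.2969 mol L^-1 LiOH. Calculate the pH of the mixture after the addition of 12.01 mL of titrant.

Initial n(CH3COOH) = 0.2435 x 0.03654 = 0.008897 mol.
n(LiOH) added = 0.2969 x 0.01201 = 0.003566 mol, converting that many moles of CH3COOH to CH3COO-.
Remaining n(CH3COOH) = 0.005332 mol; n(CH3COO-) = 0.003566 mol.
By Henderson-Hasselbalch, pH = pKa + log([A^-]/[HA]) = 4.74 + log(0.003566/0.005332) = 4.74 + (-0.17) = 4.57.

4.57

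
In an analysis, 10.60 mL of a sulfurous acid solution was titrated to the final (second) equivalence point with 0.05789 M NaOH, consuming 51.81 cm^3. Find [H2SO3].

n(NaOH) = 0.05789 x 0.05181 = 0.002999 mol.
At the final (second) equivalence point, 2 mol OH^- react per mol H2SO3, so n(H2SO3) = 0.002999 / 2 = 0.001500 mol.
[H2SO3] = 0.001500 / 0.01060 L = 0.141 M.

0.141 M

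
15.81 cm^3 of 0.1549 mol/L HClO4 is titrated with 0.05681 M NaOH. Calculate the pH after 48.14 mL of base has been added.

n(acid) = 0.1549 x 0.01581 = 0.002449 mol; n(NaOH) added = 0.05681 x 0.04814 = 0.002735 mol.
Base is in excess by 0.002735 - 0.002449 = 0.0002859 mol in a total volume of 0.06395 L.
[OH^-] = 0.0002859/0.06395 = 0.004470 M, so pOH = 2.35 and pH = 14.00 - 2.35 = 11.65.

11.65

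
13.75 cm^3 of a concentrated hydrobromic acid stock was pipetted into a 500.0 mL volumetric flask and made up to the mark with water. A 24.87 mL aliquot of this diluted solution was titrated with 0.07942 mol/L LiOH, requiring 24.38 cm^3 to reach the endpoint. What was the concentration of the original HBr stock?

2.83 M

n(LiOH) = 0.07942 x 0.02438 = 0.001936 mol.
n(HBr) in the aliquot = 0.001936 mol.
[diluted HBr] = 0.001936 / 0.02487 = 0.07786 M.
Dilution factor = 500.0/13.75 = 36.36, so [stock] = 0.07786 x 36.36 = 2.83 M.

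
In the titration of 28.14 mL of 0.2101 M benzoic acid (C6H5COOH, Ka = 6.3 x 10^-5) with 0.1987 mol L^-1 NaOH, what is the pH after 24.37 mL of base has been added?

Initial n(C6H5COOH) = 0.2101 x 0.02814 = 0.005912 mol.
n(NaOH) added = 0.1987 x 0.02437 = 0.004842 mol, converting that many moles of C6H5COOH to C6H5COO-.
Remaining n(C6H5COOH) = 0.001070 mol; n(C6H5COO-) = 0.004842 mol.
By Henderson-Hasselbalch, pH = pKa + log([A^-]/[HA]) = 4.20 + log(0.004842/0.001070) = 4.20 + (+0.66) = 4.86.

4.86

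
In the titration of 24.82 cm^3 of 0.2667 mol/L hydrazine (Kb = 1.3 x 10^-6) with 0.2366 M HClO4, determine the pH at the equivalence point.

n(N2H4) = 0.2667 x 0.02482 = 0.006619 mol; V(HClO4) at equivalence = 0.006619/0.2366 = 0.02798 L.
At equivalence the base is fully converted to N2H5+; total volume = 0.05280 L, so [N2H5+] = 0.006619/0.05280 = 0.1254 M.
Ka(N2H5+) = Kw/Kb = 1.0e-14 / 1.3 x 10^-6 = 7.69e-9.
[H^+] = sqrt(Ka x [N2H5+]) = sqrt(7.69e-9 x 0.1254) = 3.11e-5 M.
pH = -log(3.11e-5) = 4.51.

4.51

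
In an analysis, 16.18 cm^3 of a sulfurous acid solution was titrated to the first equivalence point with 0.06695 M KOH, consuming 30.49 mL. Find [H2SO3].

n(KOH) = 0.06695 x 0.03049 = 0.002041 mol.
At the first equivalence point, 1 mol OH^- react per mol H2SO3, so n(H2SO3) = 0.002041 / 1 = 0.002041 mol.
[H2SO3] = 0.002041 / 0.01618 L = 0.126 M.

0.126 M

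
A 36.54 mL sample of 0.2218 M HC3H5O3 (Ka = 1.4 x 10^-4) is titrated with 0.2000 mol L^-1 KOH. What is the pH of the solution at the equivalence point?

8.44

n(HC3H5O3) = 0.2218 x 0.03654 = 0.008105 mol; V(KOH) at equivalence = 0.008105/0.2000 = 0.04052 L.
At equivalence all the acid is converted to C3H5O3-; total volume = 0.03654 + 0.04052 = 0.07706 L, so [C3H5O3-] = 0.008105/0.07706 = 0.1052 M.
Kb = Kw/Ka = 1.0e-14 / 1.4 x 10^-4 = 7.14e-11.
[OH^-] = sqrt(Kb x [C3H5O3-]) = sqrt(7.14e-11 x 0.1052) = 2.74e-6 M.
pOH = 5.56, so pH = 14.00 - 5.56 = 8.44.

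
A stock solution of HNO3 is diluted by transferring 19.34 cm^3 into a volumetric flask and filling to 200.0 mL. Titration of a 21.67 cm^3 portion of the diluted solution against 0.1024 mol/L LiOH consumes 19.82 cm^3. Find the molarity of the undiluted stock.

0.969 M

n(LiOH) = 0.1024 x 0.01982 = 0.002030 mol.
n(HNO3) in the aliquot = 0.002030 mol.
[diluted HNO3] = 0.002030 / 0.02167 = 0.09366 M.
Dilution factor = 200.0/19.34 = 10.34, so [stock] = 0.09366 x 10.34 = 0.969 M.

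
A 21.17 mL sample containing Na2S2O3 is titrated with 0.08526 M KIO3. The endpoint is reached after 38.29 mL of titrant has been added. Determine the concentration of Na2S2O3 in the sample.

n(KIO3) = 0.08526 x 0.03829 = 0.003265 mol.
From the balanced equation, 1 mol KIO3 reacts with 6 mol Na2S2O3, so n(Na2S2O3) = 0.003265 x 6/1 = 0.01959 mol.
[Na2S2O3] = 0.01959 / 0.02117 L = 0.925 M.

0.925 M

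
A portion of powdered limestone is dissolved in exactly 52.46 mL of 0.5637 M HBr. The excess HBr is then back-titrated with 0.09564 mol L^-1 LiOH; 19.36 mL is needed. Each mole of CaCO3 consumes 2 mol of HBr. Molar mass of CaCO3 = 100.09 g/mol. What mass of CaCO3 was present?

1.39 g

Total n(HBr) added = 0.5637 x 0.05246 = 0.02957 mol.
n(LiOH) used = 0.09564 x 0.01936 = 0.001852 mol, which equals the excess n(HBr).
So n(HBr) consumed by the sample = 0.02957 - 0.001852 = 0.02772 mol.
n(CaCO3) = 0.02772 / 2 = 0.01386 mol.
mass = 0.01386 mol x 100.09 g/mol = 1.39 g.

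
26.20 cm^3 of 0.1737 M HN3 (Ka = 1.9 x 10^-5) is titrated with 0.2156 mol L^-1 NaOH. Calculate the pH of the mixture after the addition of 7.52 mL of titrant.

4.46

Initial n(HN3) = 0.1737 x 0.02620 = 0.004551 mol.
n(NaOH) added = 0.2156 x 0.007520 = 0.001621 mol, converting that many moles of HN3 to N3-.
Remaining n(HN3) = 0.002930 mol; n(N3-) = 0.001621 mol.
By Henderson-Hasselbalch, pH = pKa + log([A^-]/[HA]) = 4.72 + log(0.001621/0.002930) = 4.72 + (-0.26) = 4.46.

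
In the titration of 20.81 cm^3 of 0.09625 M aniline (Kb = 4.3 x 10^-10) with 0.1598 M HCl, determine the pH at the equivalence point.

n(C6H5NH2) = 0.09625 x 0.02081 = 0.002003 mol; V(HCl) at equivalence = 0.002003/0.1598 = 0.01253 L.
At equivalence the base is fully converted to C6H5NH3+; total volume = 0.03334 L, so [C6H5NH3+] = 0.002003/0.03334 = 0.06007 M.
Ka(C6H5NH3+) = Kw/Kb = 1.0e-14 / 4.3 x 10^-10 = 2.33e-5.
[H^+] = sqrt(Ka x [C6H5NH3+]) = sqrt(2.33e-5 x 0.06007) = 0.00118 M.
pH = -log(0.00118) = 2.93.

2.93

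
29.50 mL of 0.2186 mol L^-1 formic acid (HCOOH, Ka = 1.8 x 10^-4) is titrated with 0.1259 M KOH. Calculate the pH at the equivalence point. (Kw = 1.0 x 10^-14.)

n(HCOOH) = 0.2186 x 0.02950 = 0.006449 mol; V(KOH) at equivalence = 0.006449/0.1259 = 0.05122 L.
At equivalence all the acid is converted to HCOO-; total volume = 0.02950 + 0.05122 = 0.08072 L, so [HCOO-] = 0.006449/0.08072 = 0.07989 M.
Kb = Kw/Ka = 1.0e-14 / 1.8 x 10^-4 = 5.56e-11.
[OH^-] = sqrt(Kb x [HCOO-]) = sqrt(5.56e-11 x 0.07989) = 2.11e-6 M.
pOH = 5.68, so pH = 14.00 - 5.68 = 8.32.

8.32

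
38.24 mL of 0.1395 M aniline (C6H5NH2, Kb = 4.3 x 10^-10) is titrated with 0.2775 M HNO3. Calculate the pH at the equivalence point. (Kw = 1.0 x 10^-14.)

2.83

n(C6H5NH2) = 0.1395 x 0.03824 = 0.005334 mol; V(HNO3) at equivalence = 0.005334/0.2775 = 0.01922 L.
At equivalence the base is fully converted to C6H5NH3+; total volume = 0.05746 L, so [C6H5NH3+] = 0.005334/0.05746 = 0.09283 M.
Ka(C6H5NH3+) = Kw/Kb = 1.0e-14 / 4.3 x 10^-10 = 2.33e-5.
[H^+] = sqrt(Ka x [C6H5NH3+]) = sqrt(2.33e-5 x 0.09283) = 0.00147 M.
pH = -log(0.00147) = 2.83.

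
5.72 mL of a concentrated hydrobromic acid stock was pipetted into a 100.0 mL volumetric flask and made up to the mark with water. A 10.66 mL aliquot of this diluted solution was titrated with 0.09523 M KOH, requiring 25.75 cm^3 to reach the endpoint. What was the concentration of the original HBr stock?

4.02 M

n(KOH) = 0.09523 x 0.02575 = 0.002452 mol.
n(HBr) in the aliquot = 0.002452 mol.
[diluted HBr] = 0.002452 / 0.01066 = 0.2300 M.
Dilution factor = 100.0/5.720 = 17.48, so [stock] = 0.2300 x 17.48 = 4.02 M.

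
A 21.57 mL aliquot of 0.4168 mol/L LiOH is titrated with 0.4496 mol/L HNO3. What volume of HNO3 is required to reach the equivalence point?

20.0 mL

n(LiOH) = 0.4168 mol/L x 0.02157 L = 0.008990 mol.
At equivalence n(HNO3) = n(LiOH) = 0.008990 mol.
V(HNO3) = 0.008990 / 0.4496 = 0.02000 L = 20.0 mL.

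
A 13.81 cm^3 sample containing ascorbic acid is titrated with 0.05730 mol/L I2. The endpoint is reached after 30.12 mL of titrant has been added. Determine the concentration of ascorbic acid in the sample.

n(I2) = 0.05730 x 0.03012 = 0.001726 mol.
From the balanced equation, 1 mol I2 reacts with 1 mol ascorbic acid, so n(ascorbic acid) = 0.001726 x 1/1 = 0.001726 mol.
[ascorbic acid] = 0.001726 / 0.01381 L = 0.125 M.

0.125 M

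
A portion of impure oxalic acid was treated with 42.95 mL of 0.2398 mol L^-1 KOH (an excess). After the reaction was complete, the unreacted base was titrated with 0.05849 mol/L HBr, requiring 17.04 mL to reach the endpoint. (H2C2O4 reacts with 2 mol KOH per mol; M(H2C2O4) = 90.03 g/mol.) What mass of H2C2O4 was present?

Total n(KOH) added = 0.2398 x 0.04295 = 0.01030 mol.
n(HBr) used = 0.05849 x 0.01704 = 0.0009967 mol, which equals the excess n(KOH).
So n(KOH) consumed by the sample = 0.01030 - 0.0009967 = 0.009303 mol.
n(H2C2O4) = 0.009303 / 2 = 0.004651 mol.
mass = 0.004651 mol x 90.03 g/mol = 0.419 g.

0.419 g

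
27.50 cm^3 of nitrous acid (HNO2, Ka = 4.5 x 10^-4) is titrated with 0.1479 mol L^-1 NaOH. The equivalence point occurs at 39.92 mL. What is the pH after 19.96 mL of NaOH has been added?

3.35

19.96 mL is exactly half the equivalence volume (39.92/2), i.e. the half-equivalence point.
There, n(HA) = n(A^-), so pH = pKa = -log(4.5 x 10^-4) = 3.35.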